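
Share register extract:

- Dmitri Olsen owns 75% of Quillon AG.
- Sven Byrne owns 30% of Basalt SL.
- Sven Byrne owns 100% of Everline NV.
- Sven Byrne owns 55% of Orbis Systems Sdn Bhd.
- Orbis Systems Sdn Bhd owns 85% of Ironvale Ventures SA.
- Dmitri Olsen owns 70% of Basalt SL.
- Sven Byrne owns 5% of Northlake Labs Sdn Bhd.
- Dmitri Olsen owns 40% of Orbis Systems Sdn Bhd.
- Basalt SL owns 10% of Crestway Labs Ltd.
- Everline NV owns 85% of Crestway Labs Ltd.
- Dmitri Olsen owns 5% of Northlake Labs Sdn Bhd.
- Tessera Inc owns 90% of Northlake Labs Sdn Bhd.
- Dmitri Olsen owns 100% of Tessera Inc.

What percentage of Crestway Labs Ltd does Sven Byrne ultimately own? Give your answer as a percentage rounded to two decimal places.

Sven reaches Crestway along 2 paths.
Via Basalt: 30% × 10% = 3%.
Via Everline: 100% × 85% = 85%.
Total: 3% + 85% = 88%.
Rounded: 88.00%.

88.00%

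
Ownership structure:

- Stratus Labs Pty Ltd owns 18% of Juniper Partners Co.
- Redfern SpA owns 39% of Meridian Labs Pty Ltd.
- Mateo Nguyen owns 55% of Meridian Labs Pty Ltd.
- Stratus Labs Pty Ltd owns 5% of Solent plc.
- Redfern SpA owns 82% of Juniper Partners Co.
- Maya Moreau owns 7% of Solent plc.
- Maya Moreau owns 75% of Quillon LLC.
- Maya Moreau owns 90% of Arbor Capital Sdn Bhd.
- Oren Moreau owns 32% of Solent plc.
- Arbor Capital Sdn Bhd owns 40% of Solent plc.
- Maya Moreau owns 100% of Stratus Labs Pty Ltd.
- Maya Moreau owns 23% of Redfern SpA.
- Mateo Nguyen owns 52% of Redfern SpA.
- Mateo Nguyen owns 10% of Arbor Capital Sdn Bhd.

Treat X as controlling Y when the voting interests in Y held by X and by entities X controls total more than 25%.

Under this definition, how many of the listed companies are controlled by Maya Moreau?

Maya holds 90% of Arbor, so Maya controls Arbor.
Maya holds 100% of Stratus, so Maya controls Stratus.
Maya holds 75% of Quillon, so Maya controls Quillon.
Stratus and Arbor and Maya together hold 5% + 40% + 7% = 52% of Solent, so Maya controls Solent.
No other company's threshold is met.
Maya controls 4 companies.

4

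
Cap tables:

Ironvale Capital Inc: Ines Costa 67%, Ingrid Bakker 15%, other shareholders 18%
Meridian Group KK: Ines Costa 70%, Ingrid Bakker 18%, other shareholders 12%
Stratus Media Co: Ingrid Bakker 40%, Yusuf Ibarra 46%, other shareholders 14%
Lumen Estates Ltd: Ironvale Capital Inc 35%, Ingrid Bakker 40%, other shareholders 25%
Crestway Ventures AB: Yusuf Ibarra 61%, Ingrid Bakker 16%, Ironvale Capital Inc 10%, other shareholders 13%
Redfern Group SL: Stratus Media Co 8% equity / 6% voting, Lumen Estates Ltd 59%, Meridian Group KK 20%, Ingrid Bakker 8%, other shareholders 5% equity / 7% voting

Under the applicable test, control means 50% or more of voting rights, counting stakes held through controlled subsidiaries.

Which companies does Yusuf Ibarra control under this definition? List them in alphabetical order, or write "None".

Yusuf holds 61% of Crestway, so Yusuf controls Crestway.
No other company's threshold is met.

Crestway Ventures AB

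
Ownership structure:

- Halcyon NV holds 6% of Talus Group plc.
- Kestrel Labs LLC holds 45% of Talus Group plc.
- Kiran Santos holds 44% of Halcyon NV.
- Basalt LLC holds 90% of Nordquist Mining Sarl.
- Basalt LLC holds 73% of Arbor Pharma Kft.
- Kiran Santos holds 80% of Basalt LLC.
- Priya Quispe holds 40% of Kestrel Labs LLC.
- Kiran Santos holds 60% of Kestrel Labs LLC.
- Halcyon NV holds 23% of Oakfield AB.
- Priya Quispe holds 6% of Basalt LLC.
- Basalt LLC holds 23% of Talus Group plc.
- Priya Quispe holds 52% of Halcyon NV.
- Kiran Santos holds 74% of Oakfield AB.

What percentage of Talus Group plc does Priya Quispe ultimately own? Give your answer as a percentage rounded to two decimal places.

22.50%

Priya reaches Talus along 3 paths.
Via Kestrel: 40% × 45% = 18%.
Via Basalt: 6% × 23% = 1.38%.
Via Halcyon: 52% × 6% = 3.12%.
Total: 18% + 1.38% + 3.12% = 22.5%.
Rounded: 22.50%.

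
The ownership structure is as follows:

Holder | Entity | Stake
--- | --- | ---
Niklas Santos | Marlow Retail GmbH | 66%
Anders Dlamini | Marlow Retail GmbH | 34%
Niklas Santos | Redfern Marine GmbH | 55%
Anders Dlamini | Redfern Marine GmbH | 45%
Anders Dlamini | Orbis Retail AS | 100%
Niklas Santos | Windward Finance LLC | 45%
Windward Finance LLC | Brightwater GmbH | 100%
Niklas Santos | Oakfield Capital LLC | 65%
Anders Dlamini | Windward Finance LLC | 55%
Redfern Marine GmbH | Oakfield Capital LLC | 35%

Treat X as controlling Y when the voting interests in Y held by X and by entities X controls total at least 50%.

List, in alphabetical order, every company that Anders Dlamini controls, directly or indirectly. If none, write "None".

Brightwater GmbH, Orbis Retail AS, Windward Finance LLC

Anders holds 55% of Windward, so Anders controls Windward.
Windward holds 100% of Brightwater, so Anders controls Brightwater.
Anders holds 100% of Orbis, so Anders controls Orbis.
No other company's threshold is met.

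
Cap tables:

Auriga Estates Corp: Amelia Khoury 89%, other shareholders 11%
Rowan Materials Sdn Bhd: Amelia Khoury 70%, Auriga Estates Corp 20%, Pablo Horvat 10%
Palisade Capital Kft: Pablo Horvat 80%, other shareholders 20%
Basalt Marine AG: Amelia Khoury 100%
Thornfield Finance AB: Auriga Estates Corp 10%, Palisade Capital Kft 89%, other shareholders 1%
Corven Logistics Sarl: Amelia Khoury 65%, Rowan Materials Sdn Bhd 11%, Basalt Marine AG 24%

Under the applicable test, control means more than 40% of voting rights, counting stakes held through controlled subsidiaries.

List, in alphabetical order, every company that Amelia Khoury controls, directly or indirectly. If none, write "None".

Auriga Estates Corp, Basalt Marine AG, Corven Logistics Sarl, Rowan Materials Sdn Bhd

Amelia holds 89% of Auriga, so Amelia controls Auriga.
Amelia and Auriga together hold 70% + 20% = 90% of Rowan, so Amelia controls Rowan.
Amelia holds 100% of Basalt, so Amelia controls Basalt.
Amelia and Rowan and Basalt together hold 65% + 11% + 24% = 100% of Corven, so Amelia controls Corven.
No other company's threshold is met.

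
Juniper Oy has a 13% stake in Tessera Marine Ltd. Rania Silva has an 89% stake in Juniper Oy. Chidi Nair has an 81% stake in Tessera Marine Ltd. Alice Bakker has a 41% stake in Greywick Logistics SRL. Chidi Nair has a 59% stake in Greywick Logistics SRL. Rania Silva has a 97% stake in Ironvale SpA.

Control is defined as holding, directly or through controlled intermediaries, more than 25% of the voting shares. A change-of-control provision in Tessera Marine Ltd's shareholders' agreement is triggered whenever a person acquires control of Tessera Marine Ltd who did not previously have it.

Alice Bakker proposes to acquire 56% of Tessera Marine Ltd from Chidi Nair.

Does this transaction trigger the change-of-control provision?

Yes

The purchase adds only to Alice's holdings (Chidi's stake shrinks), so Alice is the only person who could newly come to control Tessera.
Alice holds 41% of Greywick, so Alice controls Greywick.
Neither Alice nor any entity Alice controls holds any voting interest in Tessera.
So before the transaction, Alice does not control Tessera.
After the purchase, Alice holds 56% of Tessera directly, and Chidi's stake falls to 25%.
Alice holds 56% of Tessera, so Alice controls Tessera.
Alice did not control Tessera before and does after, so the clause is triggered.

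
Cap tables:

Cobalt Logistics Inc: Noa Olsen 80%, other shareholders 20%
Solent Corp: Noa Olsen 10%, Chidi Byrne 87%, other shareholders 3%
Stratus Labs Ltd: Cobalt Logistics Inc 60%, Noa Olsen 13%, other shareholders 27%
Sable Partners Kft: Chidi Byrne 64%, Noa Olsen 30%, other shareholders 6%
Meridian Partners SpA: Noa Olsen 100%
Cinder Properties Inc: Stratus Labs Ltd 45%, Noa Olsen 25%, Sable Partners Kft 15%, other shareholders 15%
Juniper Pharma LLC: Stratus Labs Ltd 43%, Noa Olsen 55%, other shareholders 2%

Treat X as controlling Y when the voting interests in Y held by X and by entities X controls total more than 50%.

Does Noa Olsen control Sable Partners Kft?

No

Noa holds 80% of Cobalt, so Noa controls Cobalt.
Cobalt and Noa together hold 60% + 13% = 73% of Stratus, so Noa controls Stratus.
Noa holds 100% of Meridian, so Noa controls Meridian.
Stratus and Noa together hold 45% + 25% = 70% of Cinder, so Noa controls Cinder.
Stratus and Noa together hold 43% + 55% = 98% of Juniper, so Noa controls Juniper.
In Sable, Noa's side holds only 30%, not > 50%.
So Noa does not control Sable.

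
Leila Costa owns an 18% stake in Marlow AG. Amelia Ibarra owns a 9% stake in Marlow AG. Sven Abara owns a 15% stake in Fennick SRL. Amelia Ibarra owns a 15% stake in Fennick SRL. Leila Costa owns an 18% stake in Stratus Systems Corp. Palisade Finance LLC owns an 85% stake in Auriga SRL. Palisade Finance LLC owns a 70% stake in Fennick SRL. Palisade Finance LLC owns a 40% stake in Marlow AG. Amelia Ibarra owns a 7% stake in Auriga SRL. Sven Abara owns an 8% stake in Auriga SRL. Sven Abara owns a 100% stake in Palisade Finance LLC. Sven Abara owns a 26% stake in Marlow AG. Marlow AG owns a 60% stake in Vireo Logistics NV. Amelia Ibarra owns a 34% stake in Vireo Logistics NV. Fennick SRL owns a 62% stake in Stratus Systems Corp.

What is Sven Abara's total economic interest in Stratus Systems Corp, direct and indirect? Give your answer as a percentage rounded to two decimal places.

52.70%

Sven reaches Stratus along 2 paths.
Via Fennick: 15% × 62% = 9.3%.
Via Palisade → Fennick: 100% × 70% × 62% = 43.4%.
Total: 9.3% + 43.4% = 52.7%.
Rounded: 52.70%.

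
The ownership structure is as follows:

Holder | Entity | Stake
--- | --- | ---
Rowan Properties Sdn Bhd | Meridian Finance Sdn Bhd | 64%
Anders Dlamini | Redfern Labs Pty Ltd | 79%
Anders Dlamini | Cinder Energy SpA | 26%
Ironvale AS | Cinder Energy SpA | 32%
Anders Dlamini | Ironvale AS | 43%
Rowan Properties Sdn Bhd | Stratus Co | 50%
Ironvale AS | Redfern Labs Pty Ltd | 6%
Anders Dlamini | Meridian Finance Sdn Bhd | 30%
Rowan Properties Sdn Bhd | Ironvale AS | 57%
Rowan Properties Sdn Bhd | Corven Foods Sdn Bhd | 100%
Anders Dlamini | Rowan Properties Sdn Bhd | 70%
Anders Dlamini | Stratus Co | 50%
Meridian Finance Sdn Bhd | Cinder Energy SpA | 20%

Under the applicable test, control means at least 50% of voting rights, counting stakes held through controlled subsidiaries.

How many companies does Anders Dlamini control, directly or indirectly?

Anders holds 70% of Rowan, so Anders controls Rowan.
Rowan and Anders together hold 50% + 50% = 100% of Stratus, so Anders controls Stratus.
Rowan and Anders together hold 64% + 30% = 94% of Meridian, so Anders controls Meridian.
Anders and Rowan together hold 43% + 57% = 100% of Ironvale, so Anders controls Ironvale.
Ironvale and Anders and Meridian together hold 32% + 26% + 20% = 78% of Cinder, so Anders controls Cinder.
Anders and Ironvale together hold 79% + 6% = 85% of Redfern, so Anders controls Redfern.
Rowan holds 100% of Corven, so Anders controls Corven.
Anders controls 7 companies.

7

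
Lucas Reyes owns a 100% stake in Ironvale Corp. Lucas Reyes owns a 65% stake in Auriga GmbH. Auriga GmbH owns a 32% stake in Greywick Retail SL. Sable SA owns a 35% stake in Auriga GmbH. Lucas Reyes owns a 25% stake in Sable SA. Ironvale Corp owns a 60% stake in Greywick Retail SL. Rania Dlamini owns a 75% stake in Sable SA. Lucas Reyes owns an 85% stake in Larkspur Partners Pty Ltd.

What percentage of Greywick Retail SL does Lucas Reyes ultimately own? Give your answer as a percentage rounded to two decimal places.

83.60%

Lucas reaches Greywick along 3 paths.
Via Auriga: 65% × 32% = 20.8%.
Via Sable → Auriga: 25% × 35% × 32% = 2.8%.
Via Ironvale: 100% × 60% = 60%.
Total: 20.8% + 2.8% + 60% = 83.6%.
Rounded: 83.60%.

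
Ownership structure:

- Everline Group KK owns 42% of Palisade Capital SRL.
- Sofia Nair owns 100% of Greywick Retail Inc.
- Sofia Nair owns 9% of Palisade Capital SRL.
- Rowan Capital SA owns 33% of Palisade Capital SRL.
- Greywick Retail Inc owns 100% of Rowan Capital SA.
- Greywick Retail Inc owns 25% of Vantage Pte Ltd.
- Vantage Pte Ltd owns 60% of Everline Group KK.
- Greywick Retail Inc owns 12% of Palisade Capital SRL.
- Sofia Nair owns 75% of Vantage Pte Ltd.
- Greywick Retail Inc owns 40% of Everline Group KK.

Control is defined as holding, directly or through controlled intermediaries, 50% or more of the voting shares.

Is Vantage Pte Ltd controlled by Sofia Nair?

Yes

Sofia holds 100% of Greywick, so Sofia controls Greywick.
Sofia and Greywick together hold 75% + 25% = 100% of Vantage, so Sofia controls Vantage.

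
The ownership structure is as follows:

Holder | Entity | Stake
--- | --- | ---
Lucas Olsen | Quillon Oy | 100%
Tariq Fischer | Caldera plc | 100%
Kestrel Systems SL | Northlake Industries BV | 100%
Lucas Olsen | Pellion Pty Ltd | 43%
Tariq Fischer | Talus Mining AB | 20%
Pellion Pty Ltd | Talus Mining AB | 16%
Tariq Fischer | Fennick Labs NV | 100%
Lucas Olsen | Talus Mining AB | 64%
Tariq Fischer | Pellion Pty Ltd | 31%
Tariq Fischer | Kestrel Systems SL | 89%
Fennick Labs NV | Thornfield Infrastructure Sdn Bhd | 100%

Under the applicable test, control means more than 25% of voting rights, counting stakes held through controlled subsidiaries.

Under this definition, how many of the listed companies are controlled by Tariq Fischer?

7

Tariq holds 100% of Fennick, so Tariq controls Fennick.
Tariq holds 31% of Pellion, so Tariq controls Pellion.
Tariq and Pellion together hold 20% + 16% = 36% of Talus, so Tariq controls Talus.
Tariq holds 89% of Kestrel, so Tariq controls Kestrel.
Tariq holds 100% of Caldera, so Tariq controls Caldera.
Kestrel holds 100% of Northlake, so Tariq controls Northlake.
Fennick holds 100% of Thornfield, so Tariq controls Thornfield.
No other company's threshold is met.
Tariq controls 7 companies.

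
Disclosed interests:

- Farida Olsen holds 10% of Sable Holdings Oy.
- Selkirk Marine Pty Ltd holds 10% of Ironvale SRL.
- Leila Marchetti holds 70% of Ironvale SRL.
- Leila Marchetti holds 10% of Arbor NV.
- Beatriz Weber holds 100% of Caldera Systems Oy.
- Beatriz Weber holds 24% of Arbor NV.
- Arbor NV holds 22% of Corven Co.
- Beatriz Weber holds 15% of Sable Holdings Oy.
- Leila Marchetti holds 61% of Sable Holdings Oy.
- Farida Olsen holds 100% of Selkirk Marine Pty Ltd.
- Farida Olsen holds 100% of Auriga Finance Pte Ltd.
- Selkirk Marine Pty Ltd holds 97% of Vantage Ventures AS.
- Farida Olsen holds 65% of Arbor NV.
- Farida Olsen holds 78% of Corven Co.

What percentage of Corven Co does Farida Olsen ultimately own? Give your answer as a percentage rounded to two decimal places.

Farida reaches Corven along 2 paths.
Direct stake: 78% = 78%.
Via Arbor: 65% × 22% = 14.3%.
Total: 78% + 14.3% = 92.3%.
Rounded: 92.30%.

92.30%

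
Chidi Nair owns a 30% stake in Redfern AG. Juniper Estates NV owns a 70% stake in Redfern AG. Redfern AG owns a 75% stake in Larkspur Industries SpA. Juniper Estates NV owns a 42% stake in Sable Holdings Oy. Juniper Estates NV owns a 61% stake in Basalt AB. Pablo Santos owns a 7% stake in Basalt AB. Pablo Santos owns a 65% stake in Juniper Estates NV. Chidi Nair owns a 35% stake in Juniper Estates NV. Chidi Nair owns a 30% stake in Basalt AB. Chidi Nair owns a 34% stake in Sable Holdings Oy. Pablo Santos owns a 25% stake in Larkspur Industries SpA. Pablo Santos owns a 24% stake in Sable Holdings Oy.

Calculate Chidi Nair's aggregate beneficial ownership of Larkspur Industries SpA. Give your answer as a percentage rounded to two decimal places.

Chidi reaches Larkspur along 2 paths.
Via Juniper → Redfern: 35% × 70% × 75% = 18.375%.
Via Redfern: 30% × 75% = 22.5%.
Total: 18.375% + 22.5% = 40.875%.
Rounded: 40.88%.

40.88%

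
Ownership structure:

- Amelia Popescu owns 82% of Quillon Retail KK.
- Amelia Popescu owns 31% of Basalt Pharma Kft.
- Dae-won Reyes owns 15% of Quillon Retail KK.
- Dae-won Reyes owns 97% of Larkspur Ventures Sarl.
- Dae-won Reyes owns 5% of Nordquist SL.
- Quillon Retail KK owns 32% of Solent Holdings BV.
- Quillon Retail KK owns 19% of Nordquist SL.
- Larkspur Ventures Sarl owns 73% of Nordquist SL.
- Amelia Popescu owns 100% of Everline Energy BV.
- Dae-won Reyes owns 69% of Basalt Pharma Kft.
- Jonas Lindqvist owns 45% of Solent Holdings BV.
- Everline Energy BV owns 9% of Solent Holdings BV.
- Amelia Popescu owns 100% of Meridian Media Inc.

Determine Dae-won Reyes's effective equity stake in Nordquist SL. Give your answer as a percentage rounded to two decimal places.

Dae-won reaches Nordquist along 3 paths.
Via Larkspur: 97% × 73% = 70.81%.
Via Quillon: 15% × 19% = 2.85%.
Direct stake: 5% = 5%.
Total: 70.81% + 2.85% + 5% = 78.66%.

78.66%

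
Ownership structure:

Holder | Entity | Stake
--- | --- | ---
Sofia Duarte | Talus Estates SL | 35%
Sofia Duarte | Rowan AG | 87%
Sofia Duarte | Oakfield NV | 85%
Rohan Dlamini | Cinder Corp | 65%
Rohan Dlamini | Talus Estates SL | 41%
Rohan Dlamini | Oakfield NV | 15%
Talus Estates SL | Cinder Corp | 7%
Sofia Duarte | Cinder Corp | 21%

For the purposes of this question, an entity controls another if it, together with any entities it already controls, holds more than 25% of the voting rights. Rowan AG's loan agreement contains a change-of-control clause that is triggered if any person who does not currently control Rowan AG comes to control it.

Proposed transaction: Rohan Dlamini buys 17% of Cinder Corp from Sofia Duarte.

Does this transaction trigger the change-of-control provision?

The purchase adds only to Rohan's holdings (Sofia's stake shrinks), so Rohan is the only person who could newly come to control Rowan.
Rohan holds 41% of Talus, so Rohan controls Talus.
Talus and Rohan together hold 7% + 65% = 72% of Cinder, so Rohan controls Cinder.
Neither Rohan nor any entity Rohan controls holds any voting interest in Rowan.
So before the transaction, Rohan does not control Rowan.
After the purchase, Rohan's direct stake in Cinder rises to 65% + 17% = 82%, and Sofia's stake falls to 4%.
Talus and Rohan together hold 7% + 82% = 89% of Cinder, so Rohan controls Cinder.
After the transaction, neither Rohan nor any entity Rohan controls holds a voting interest in Rowan, so Rohan still does not control it.
No new person acquires control, so the clause is not triggered.

No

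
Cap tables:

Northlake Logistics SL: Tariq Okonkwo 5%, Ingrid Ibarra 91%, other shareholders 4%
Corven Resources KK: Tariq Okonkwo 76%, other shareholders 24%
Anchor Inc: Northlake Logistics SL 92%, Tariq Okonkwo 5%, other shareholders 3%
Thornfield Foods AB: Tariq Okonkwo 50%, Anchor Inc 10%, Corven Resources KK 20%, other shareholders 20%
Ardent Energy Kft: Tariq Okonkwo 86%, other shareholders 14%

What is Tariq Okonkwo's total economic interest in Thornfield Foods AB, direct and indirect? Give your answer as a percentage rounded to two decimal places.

66.16%

Tariq reaches Thornfield along 4 paths.
Direct stake: 50% = 50%.
Via Northlake → Anchor: 5% × 92% × 10% = 0.46%.
Via Anchor: 5% × 10% = 0.5%.
Via Corven: 76% × 20% = 15.2%.
Total: 50% + 0.46% + 0.5% + 15.2% = 66.16%.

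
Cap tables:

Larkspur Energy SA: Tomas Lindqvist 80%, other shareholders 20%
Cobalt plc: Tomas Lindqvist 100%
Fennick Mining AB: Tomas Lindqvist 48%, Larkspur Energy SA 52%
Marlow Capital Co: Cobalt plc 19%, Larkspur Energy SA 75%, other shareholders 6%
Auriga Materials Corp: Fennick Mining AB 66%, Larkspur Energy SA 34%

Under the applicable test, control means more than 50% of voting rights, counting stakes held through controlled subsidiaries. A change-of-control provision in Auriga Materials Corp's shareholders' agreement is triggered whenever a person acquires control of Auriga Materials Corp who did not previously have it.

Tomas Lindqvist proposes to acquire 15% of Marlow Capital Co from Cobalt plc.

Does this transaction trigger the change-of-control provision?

The purchase adds only to Tomas's holdings (Cobalt's stake shrinks), so Tomas is the only person who could newly come to control Auriga.
Tomas holds 80% of Larkspur, so Tomas controls Larkspur.
Tomas and Larkspur together hold 48% + 52% = 100% of Fennick, so Tomas controls Fennick.
Fennick and Larkspur together hold 66% + 34% = 100% of Auriga, so Tomas controls Auriga.
So Tomas already controls Auriga before the transaction.
After the purchase, Tomas holds 15% of Marlow directly, and Cobalt's stake falls to 4%.
Tomas controlled Auriga already, so this is not a new person acquiring control; every other person's position is unchanged or reduced.
No new person acquires control, so the clause is not triggered.

No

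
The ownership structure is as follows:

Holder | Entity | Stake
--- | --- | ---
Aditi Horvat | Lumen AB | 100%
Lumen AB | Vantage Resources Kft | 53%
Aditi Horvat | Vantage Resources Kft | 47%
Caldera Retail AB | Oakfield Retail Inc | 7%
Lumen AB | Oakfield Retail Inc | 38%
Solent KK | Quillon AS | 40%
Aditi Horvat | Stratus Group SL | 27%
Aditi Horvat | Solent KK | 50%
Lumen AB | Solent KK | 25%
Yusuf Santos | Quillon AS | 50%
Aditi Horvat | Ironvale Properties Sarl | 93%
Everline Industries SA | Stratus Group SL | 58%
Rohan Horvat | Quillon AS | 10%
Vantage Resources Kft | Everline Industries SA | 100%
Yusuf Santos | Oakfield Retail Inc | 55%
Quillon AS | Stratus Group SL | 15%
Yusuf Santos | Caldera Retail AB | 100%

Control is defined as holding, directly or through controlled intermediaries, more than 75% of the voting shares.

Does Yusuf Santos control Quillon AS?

No

Yusuf holds 100% of Caldera, so Yusuf controls Caldera.
In Quillon, Yusuf's side holds only 50%, not > 75%.
So Yusuf does not control Quillon.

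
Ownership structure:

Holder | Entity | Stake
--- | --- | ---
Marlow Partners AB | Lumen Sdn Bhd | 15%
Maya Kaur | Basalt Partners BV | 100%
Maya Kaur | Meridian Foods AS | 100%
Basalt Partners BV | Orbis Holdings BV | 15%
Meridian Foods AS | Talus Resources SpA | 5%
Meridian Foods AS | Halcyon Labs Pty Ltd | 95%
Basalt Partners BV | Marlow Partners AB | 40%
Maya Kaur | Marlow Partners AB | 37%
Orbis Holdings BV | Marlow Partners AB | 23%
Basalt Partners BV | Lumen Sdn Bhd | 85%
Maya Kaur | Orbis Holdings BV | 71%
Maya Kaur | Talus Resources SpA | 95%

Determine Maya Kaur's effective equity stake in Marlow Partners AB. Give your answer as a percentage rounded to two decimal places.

96.78%

Maya reaches Marlow along 4 paths.
Direct stake: 37% = 37%.
Via Basalt: 100% × 40% = 40%.
Via Basalt → Orbis: 100% × 15% × 23% = 3.45%.
Via Orbis: 71% × 23% = 16.33%.
Total: 37% + 40% + 3.45% + 16.33% = 96.78%.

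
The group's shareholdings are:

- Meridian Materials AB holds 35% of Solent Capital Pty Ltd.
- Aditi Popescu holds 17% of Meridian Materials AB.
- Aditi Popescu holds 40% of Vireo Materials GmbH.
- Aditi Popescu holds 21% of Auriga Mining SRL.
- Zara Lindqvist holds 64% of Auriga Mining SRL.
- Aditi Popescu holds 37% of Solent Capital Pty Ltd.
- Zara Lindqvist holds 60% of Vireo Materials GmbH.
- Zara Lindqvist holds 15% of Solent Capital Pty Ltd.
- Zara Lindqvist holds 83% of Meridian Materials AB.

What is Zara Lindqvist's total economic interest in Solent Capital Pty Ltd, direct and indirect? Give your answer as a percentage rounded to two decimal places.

Zara reaches Solent along 2 paths.
Direct stake: 15% = 15%.
Via Meridian: 83% × 35% = 29.05%.
Total: 15% + 29.05% = 44.05%.

44.05%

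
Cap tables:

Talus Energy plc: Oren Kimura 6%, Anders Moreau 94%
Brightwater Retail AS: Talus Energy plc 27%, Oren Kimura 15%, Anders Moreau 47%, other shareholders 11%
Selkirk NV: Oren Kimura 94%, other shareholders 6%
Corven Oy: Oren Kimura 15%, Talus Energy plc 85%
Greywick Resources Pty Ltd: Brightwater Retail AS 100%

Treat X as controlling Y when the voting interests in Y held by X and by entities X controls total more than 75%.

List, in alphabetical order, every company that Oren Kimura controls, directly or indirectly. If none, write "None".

Oren holds 94% of Selkirk, so Oren controls Selkirk.
No other company's threshold is met.

Selkirk NV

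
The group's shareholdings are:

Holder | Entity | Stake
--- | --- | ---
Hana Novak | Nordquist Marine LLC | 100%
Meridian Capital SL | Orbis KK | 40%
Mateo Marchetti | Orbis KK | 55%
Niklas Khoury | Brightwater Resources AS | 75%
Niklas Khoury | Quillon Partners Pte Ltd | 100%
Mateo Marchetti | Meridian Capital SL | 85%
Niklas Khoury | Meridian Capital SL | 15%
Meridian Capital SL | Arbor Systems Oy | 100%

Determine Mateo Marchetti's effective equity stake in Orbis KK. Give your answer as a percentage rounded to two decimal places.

89.00%

Mateo reaches Orbis along 2 paths.
Via Meridian: 85% × 40% = 34%.
Direct stake: 55% = 55%.
Total: 34% + 55% = 89%.
Rounded: 89.00%.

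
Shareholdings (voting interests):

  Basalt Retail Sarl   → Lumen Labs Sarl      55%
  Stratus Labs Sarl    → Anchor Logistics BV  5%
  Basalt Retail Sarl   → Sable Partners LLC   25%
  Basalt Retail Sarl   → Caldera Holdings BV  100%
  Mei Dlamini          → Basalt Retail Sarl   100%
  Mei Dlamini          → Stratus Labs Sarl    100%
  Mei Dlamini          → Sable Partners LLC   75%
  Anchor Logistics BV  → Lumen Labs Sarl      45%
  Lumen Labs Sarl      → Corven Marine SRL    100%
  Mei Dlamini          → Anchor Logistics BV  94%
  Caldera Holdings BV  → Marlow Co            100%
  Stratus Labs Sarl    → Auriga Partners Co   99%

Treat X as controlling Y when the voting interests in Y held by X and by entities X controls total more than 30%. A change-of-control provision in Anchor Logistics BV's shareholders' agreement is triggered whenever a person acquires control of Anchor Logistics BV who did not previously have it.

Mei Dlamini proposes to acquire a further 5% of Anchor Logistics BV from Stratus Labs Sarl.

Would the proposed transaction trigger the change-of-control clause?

The purchase adds only to Mei's holdings (Stratus's stake shrinks), so Mei is the only person who could newly come to control Anchor.
Mei holds 100% of Stratus, so Mei controls Stratus.
Mei and Stratus together hold 94% + 5% = 99% of Anchor, so Mei controls Anchor.
So Mei already controls Anchor before the transaction.
After the purchase, Mei's direct stake in Anchor rises to 94% + 5% = 99%, and Stratus's stake falls to 0%.
Mei controlled Anchor already, so this is not a new person acquiring control; every other person's position is unchanged or reduced.
No new person acquires control, so the clause is not triggered.

No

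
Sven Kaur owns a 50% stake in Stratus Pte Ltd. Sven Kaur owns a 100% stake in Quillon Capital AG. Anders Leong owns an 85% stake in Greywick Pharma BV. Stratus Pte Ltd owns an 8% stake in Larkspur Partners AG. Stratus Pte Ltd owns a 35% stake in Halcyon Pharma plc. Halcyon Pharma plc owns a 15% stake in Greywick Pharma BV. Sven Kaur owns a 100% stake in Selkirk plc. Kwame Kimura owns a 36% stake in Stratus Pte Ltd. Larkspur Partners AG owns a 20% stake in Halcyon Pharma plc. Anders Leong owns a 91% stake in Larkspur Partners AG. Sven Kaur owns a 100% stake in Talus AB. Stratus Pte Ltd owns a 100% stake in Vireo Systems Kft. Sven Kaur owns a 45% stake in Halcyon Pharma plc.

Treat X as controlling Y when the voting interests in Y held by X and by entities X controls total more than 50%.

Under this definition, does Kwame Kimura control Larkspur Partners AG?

No

Kwame's largest direct stake is 36% in Stratus, which does not meet the threshold, so Kwame controls no company.
Neither Kwame nor any entity Kwame controls holds any voting interest in Larkspur.
So Kwame does not control Larkspur.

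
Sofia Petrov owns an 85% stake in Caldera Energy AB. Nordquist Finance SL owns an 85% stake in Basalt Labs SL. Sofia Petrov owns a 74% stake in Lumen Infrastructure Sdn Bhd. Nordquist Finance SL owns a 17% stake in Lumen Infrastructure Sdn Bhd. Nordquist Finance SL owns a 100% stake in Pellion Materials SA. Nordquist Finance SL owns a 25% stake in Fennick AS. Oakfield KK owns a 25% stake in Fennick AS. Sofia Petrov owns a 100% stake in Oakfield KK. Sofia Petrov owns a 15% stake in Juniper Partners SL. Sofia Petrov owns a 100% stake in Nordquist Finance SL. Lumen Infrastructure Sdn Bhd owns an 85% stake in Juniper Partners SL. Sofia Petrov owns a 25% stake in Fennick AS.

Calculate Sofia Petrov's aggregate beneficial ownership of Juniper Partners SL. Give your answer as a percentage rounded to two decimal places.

92.35%

Sofia reaches Juniper along 3 paths.
Via Lumen: 74% × 85% = 62.9%.
Via Nordquist → Lumen: 100% × 17% × 85% = 14.45%.
Direct stake: 15% = 15%.
Total: 62.9% + 14.45% + 15% = 92.35%.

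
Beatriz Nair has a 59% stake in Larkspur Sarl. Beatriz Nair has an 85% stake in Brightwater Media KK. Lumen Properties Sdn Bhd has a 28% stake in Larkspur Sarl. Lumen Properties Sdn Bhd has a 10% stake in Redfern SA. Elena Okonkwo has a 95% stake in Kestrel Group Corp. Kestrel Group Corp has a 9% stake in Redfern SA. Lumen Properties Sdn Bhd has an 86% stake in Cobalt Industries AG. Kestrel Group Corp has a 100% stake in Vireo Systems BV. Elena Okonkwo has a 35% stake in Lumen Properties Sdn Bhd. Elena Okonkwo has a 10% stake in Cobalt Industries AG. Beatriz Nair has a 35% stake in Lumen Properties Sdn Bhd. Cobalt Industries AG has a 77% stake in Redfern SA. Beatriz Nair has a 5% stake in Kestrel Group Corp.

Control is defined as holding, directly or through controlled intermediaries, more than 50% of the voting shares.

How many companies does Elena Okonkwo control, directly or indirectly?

Elena holds 95% of Kestrel, so Elena controls Kestrel.
Kestrel holds 100% of Vireo, so Elena controls Vireo.
No other company's threshold is met.
Elena controls 2 companies.

2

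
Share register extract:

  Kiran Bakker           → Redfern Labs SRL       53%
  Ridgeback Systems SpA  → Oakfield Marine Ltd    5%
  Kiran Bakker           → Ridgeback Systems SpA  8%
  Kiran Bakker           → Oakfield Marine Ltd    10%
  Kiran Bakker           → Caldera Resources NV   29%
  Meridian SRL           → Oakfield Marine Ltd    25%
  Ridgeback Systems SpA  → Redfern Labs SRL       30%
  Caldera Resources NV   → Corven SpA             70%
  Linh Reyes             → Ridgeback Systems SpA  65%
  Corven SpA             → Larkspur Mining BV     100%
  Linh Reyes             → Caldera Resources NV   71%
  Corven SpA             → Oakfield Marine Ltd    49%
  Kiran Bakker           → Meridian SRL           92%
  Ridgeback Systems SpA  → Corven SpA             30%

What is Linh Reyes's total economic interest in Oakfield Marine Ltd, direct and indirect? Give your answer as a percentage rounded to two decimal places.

Linh reaches Oakfield along 3 paths.
Via Caldera → Corven: 71% × 70% × 49% = 24.353%.
Via Ridgeback → Corven: 65% × 30% × 49% = 9.555%.
Via Ridgeback: 65% × 5% = 3.25%.
Total: 24.353% + 9.555% + 3.25% = 37.158%.
Rounded: 37.16%.

37.16%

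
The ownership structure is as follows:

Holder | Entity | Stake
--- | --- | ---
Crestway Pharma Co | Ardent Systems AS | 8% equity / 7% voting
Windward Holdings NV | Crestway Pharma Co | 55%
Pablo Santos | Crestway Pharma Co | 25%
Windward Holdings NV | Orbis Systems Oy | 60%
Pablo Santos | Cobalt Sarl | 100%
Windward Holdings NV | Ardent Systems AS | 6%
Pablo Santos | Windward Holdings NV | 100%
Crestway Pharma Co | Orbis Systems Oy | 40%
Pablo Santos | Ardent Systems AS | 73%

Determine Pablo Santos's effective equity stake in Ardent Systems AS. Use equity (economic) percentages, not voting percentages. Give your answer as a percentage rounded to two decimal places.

Pablo reaches Ardent along 4 paths.
Via Windward: 100% × 6% = 6%.
Via Crestway: 25% × 8% = 2%.
Via Windward → Crestway: 100% × 55% × 8% = 4.4%.
Direct stake: 73% = 73%.
Total: 6% + 2% + 4.4% + 73% = 85.4%.
Rounded: 85.40%.

85.40%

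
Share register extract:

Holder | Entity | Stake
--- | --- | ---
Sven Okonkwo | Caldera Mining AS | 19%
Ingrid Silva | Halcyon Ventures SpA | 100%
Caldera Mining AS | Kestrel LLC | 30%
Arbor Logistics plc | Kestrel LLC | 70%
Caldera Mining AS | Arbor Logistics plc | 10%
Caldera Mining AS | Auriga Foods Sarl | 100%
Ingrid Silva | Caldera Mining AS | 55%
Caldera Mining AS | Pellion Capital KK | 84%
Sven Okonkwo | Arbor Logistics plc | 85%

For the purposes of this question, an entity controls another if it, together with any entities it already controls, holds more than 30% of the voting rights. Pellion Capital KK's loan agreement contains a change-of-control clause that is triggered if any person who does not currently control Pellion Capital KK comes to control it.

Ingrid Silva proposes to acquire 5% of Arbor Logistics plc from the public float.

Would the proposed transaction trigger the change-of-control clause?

No

The purchase changes only Ingrid's holdings, so Ingrid is the only person who could newly come to control Pellion.
Ingrid holds 55% of Caldera, so Ingrid controls Caldera.
Caldera holds 84% of Pellion, so Ingrid controls Pellion.
So Ingrid already controls Pellion before the transaction.
After the purchase, Ingrid holds 5% of Arbor directly.
Ingrid controlled Pellion already, so this is not a new person acquiring control; every other person's position is unchanged or reduced.
No new person acquires control, so the clause is not triggered.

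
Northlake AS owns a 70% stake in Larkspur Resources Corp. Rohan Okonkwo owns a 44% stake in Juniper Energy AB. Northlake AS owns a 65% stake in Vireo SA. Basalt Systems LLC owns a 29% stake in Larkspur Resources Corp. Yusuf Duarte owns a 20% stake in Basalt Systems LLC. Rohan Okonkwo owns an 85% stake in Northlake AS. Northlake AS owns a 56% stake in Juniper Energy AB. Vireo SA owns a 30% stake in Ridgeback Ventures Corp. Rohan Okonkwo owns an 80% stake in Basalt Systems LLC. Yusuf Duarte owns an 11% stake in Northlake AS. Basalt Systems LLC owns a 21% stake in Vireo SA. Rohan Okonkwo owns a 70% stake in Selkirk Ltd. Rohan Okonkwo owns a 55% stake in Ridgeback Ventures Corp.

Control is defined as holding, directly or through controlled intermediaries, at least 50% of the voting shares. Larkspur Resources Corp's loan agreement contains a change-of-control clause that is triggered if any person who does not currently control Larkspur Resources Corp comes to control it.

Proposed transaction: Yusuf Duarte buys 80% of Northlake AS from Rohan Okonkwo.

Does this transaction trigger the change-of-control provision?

Yes

The purchase adds only to Yusuf's holdings (Rohan's stake shrinks), so Yusuf is the only person who could newly come to control Larkspur.
Yusuf's largest direct stake is 20% in Basalt, which does not meet the threshold, so Yusuf controls no company.
Neither Yusuf nor any entity Yusuf controls holds any voting interest in Larkspur.
So before the transaction, Yusuf does not control Larkspur.
After the purchase, Yusuf's direct stake in Northlake rises to 11% + 80% = 91%, and Rohan's stake falls to 5%.
Yusuf holds 91% of Northlake, so Yusuf controls Northlake.
Northlake holds 70% of Larkspur, so Yusuf controls Larkspur.
Yusuf did not control Larkspur before and does after, so the clause is triggered.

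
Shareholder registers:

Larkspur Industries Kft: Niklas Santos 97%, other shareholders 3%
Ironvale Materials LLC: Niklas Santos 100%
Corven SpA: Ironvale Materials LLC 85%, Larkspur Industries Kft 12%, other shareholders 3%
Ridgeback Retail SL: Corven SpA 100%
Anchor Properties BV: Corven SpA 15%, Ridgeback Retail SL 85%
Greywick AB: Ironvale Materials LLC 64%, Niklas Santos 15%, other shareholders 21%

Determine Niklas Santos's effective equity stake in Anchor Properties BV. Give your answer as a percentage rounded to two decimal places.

96.64%

Niklas reaches Anchor along 4 paths.
Via Ironvale → Corven: 100% × 85% × 15% = 12.75%.
Via Larkspur → Corven: 97% × 12% × 15% = 1.746%.
Via Ironvale → Corven → Ridgeback: 100% × 85% × 100% × 85% = 72.25%.
Via Larkspur → Corven → Ridgeback: 97% × 12% × 100% × 85% = 9.894%.
Total: 12.75% + 1.746% + 72.25% + 9.894% = 96.64%.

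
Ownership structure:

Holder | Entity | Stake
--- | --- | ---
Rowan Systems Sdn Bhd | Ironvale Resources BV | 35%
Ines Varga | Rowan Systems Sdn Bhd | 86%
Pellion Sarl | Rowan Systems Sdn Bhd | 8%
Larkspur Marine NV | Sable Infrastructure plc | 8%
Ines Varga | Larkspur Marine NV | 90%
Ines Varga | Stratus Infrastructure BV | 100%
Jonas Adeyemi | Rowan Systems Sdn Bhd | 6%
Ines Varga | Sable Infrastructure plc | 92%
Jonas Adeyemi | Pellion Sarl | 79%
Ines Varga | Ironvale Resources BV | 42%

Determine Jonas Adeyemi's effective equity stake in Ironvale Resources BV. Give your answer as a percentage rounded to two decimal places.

Jonas reaches Ironvale along 2 paths.
Via Rowan: 6% × 35% = 2.1%.
Via Pellion → Rowan: 79% × 8% × 35% = 2.212%.
Total: 2.1% + 2.212% = 4.312%.
Rounded: 4.31%.

4.31%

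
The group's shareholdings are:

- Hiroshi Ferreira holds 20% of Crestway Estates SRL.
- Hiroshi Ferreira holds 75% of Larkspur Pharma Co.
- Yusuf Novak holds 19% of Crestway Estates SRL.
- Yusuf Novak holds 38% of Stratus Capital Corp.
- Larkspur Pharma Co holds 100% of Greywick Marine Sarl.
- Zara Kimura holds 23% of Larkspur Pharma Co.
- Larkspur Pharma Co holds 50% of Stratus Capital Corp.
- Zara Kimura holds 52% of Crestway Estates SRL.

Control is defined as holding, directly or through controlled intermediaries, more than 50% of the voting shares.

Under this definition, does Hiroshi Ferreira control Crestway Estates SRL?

No

Hiroshi holds 75% of Larkspur, so Hiroshi controls Larkspur.
Larkspur holds 100% of Greywick, so Hiroshi controls Greywick.
In Crestway, Hiroshi's side holds only 20%, not > 50%.
So Hiroshi does not control Crestway.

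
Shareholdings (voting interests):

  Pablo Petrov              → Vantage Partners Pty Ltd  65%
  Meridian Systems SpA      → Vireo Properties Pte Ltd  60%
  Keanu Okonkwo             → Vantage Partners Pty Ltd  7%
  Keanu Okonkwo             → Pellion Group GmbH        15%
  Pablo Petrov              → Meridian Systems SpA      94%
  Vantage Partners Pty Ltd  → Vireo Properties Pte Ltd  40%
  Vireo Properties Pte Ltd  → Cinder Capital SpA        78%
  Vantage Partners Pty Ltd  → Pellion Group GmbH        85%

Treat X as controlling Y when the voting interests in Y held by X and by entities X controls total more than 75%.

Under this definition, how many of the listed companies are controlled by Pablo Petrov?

1

Pablo holds 94% of Meridian, so Pablo controls Meridian.
No other company's threshold is met.
Pablo controls 1 company.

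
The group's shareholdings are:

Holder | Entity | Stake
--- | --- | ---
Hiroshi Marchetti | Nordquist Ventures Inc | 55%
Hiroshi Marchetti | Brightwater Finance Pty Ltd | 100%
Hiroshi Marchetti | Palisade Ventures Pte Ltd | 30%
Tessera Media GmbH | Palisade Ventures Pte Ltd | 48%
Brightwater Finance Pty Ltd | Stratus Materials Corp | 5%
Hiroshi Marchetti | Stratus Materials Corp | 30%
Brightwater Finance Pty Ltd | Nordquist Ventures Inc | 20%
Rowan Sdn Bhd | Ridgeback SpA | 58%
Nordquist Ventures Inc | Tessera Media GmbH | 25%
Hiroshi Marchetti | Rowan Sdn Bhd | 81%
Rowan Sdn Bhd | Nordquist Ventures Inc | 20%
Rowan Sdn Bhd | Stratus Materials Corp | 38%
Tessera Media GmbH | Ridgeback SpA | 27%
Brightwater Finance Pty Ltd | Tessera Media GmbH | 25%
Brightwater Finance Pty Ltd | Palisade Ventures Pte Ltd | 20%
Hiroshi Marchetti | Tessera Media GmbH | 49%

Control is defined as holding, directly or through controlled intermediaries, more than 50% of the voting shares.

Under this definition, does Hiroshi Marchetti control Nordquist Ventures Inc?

Hiroshi holds 81% of Rowan, so Hiroshi controls Rowan.
Hiroshi holds 100% of Brightwater, so Hiroshi controls Brightwater.
Rowan and Brightwater and Hiroshi together hold 20% + 20% + 55% = 95% of Nordquist, so Hiroshi controls Nordquist.

Yes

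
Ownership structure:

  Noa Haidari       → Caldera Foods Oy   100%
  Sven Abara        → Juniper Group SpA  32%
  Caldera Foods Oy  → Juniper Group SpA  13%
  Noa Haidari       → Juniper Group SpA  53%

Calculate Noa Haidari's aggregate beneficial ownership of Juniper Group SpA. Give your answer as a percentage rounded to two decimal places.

66.00%

Noa reaches Juniper along 2 paths.
Direct stake: 53% = 53%.
Via Caldera: 100% × 13% = 13%.
Total: 53% + 13% = 66%.
Rounded: 66.00%.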